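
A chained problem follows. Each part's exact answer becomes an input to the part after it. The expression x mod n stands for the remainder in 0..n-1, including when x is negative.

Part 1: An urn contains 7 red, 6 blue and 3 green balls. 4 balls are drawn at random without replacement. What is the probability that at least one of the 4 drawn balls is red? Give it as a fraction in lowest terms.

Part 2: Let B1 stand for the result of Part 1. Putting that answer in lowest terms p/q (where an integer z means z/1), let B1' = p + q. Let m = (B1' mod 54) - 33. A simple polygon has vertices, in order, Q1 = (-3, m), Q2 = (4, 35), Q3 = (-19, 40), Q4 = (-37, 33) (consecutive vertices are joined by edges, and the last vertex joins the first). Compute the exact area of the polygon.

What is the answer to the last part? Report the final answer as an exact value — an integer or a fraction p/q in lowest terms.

795

Part 1: total draws C(16,4) = 1820; complement C(9,4) = 126; favorable 1820 - 126 = 1694; P = 121/130; answer 121/130
Part 2: B1 = 121/130; threaded value p + q = 251; m = 2; cross terms: (-3*35 - 4*2)=-113, (4*40 - -19*35)=825, (-19*33 - -37*40)=853, (-37*2 - -3*33)=25; twice the area = |1590| = 1590; area = 795; answer 795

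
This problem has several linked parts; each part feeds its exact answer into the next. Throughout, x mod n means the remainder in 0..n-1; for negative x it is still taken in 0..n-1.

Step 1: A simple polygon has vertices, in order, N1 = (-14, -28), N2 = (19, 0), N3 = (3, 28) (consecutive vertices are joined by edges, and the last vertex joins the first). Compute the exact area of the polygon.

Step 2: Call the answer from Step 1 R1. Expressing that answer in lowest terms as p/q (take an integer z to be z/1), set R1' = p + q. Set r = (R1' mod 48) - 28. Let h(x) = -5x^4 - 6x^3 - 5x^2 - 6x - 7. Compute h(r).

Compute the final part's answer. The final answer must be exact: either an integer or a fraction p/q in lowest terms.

-130397

Step 1: cross terms: (-14*0 - 19*-28)=532, (19*28 - 3*0)=532, (3*-28 - -14*28)=308; twice the area = |1372| = 1372; area = 686; answer 686
Step 2: R1 = 686; threaded value p + q = 687; r = -13; -5*(-13)^4 - 6*(-13)^3 - 5*(-13)^2 - 6*(-13)^1 - 7 = (-142805) + (13182) + (-845) + (78) + (-7) = -130397; answer -130397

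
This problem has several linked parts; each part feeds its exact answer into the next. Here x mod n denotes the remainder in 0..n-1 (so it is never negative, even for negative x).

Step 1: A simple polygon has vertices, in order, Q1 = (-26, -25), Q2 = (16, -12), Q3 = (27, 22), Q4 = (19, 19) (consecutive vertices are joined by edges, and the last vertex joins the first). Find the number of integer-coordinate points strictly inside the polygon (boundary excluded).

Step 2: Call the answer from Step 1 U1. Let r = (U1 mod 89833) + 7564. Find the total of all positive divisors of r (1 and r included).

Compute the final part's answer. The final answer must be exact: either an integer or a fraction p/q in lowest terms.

Step 1: cross terms: (-26*-12 - 16*-25)=712, (16*22 - 27*-12)=676, (27*19 - 19*22)=95, (19*-25 - -26*19)=19; twice the area = |1502| = 1502; area = 751; boundary points = 1 + 1 + 1 + 1 = 4; strictly interior points = area - boundary/2 + 1 = 750; answer 750
Step 2: U1 = 750; r = 8314; 8314 = 2 * 4157; sigma = (1 + 2) * (1 + 4157) = 3 * 4158 = 12474; answer 12474

12474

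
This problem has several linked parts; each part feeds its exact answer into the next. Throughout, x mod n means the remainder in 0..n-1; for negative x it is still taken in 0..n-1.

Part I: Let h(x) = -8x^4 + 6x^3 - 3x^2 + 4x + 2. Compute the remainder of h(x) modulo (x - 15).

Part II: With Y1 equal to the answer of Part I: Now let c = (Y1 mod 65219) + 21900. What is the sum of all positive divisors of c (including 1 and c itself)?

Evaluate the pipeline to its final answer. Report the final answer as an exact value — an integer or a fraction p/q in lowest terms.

Part I: remainder = value at the root: -8*(15)^4 + 6*(15)^3 - 3*(15)^2 + 4*(15)^1 + 2 = (-405000) + (20250) + (-675) + (60) + (2) = -385363; answer -385363
Part II: Y1 = -385363; c = 27851; 27851 is prime, so its only divisors are 1 and 27851; sigma = 1 + 27851 = 27852; answer 27852

27852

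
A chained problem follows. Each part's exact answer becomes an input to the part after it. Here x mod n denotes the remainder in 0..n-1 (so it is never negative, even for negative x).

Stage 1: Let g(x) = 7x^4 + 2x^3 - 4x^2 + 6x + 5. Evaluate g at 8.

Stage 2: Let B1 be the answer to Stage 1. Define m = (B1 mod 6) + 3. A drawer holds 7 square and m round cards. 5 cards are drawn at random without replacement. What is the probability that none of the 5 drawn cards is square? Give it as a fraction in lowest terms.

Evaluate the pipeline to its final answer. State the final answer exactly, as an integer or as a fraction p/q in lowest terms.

2/429

Stage 1: 7*(8)^4 + 2*(8)^3 - 4*(8)^2 + 6*(8)^1 + 5 = (28672) + (1024) + (-256) + (48) + (5) = 29493; answer 29493
Stage 2: B1 = 29493; m = 6; total draws C(13,5) = 1287; favorable C(6,5) = 6; P = 2/429; answer 2/429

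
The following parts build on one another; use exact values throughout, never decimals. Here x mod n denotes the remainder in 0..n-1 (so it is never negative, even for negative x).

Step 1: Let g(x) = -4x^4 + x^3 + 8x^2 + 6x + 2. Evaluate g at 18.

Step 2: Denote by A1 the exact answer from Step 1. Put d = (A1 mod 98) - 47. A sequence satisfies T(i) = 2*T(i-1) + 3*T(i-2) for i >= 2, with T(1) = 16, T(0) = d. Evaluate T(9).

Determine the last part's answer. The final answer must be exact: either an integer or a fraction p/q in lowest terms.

Step 1: -4*(18)^4 + 1*(18)^3 + 8*(18)^2 + 6*(18)^1 + 2 = (-419904) + (5832) + (2592) + (108) + (2) = -411370; answer -411370
Step 2: A1 = -411370; d = -13; T(2) = 2*(16) + 3*(-13) = -7; iterating: T(2)=-7, T(3)=34, T(4)=47, T(5)=196, T(6)=533, T(7)=1654, T(8)=4907, T(9)=14776; answer 14776

14776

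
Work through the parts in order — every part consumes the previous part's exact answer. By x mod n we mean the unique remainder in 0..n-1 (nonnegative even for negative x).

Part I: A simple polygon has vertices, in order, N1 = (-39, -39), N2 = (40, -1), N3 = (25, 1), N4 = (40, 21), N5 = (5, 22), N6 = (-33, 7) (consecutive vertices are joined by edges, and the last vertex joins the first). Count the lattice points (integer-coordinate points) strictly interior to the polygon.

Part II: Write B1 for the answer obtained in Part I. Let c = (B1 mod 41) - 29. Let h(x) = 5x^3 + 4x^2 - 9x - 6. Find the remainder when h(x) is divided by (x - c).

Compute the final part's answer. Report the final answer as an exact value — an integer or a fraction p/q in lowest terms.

Part I: cross terms: (-39*-1 - 40*-39)=1599, (40*1 - 25*-1)=65, (25*21 - 40*1)=485, (40*22 - 5*21)=775, (5*7 - -33*22)=761, (-33*-39 - -39*7)=1560; twice the area = |5245| = 5245; area = 5245/2; boundary points = 1 + 1 + 5 + 1 + 1 + 2 = 11; strictly interior points = area - boundary/2 + 1 = 2618; answer 2618
Part II: B1 = 2618; c = 6; remainder = value at the root: 5*(6)^3 + 4*(6)^2 - 9*(6)^1 - 6 = (1080) + (144) + (-54) + (-6) = 1164; answer 1164

1164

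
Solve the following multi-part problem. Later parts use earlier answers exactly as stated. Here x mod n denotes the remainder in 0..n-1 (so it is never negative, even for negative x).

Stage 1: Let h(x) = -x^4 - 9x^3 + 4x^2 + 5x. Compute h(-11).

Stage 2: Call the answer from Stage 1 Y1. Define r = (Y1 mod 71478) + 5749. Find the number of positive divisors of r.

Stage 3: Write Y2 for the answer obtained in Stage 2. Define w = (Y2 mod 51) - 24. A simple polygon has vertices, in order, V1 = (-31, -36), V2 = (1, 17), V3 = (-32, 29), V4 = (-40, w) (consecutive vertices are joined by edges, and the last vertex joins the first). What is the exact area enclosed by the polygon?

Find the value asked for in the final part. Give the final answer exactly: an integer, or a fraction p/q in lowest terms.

Stage 1: -1*(-11)^4 - 9*(-11)^3 + 4*(-11)^2 + 5*(-11)^1 = (-14641) + (11979) + (484) + (-55) = -2233; answer -2233
Stage 2: Y1 = -2233; r = 74994; 74994 = 2 * 3 * 29 * 431; number of divisors = (1+1) * (1+1) * (1+1) * (1+1) = 16; answer 16
Stage 3: Y2 = 16; w = -8; cross terms: (-31*17 - 1*-36)=-491, (1*29 - -32*17)=573, (-32*-8 - -40*29)=1416, (-40*-36 - -31*-8)=1192; twice the area = |2690| = 2690; area = 1345; answer 1345

1345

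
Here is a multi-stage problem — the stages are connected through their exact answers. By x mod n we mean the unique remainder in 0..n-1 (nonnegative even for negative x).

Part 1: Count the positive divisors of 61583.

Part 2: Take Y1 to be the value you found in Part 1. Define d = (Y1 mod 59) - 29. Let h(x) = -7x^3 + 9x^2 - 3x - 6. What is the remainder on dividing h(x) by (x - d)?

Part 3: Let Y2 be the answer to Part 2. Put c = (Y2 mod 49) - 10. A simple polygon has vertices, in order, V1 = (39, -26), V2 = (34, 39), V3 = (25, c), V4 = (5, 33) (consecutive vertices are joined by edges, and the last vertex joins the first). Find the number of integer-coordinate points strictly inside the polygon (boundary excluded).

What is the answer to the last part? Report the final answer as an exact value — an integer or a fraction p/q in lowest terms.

474

Part 1: 61583 is prime, so its only divisors are 1 and 61583; count = 2; answer 2
Part 2: Y1 = 2; d = -27; remainder = value at the root: -7*(-27)^3 + 9*(-27)^2 - 3*(-27)^1 - 6 = (137781) + (6561) + (81) + (-6) = 144417; answer 144417
Part 3: Y2 = 144417; c = 4; cross terms: (39*39 - 34*-26)=2405, (34*4 - 25*39)=-839, (25*33 - 5*4)=805, (5*-26 - 39*33)=-1417; twice the area = |954| = 954; area = 477; boundary points = 5 + 1 + 1 + 1 = 8; strictly interior points = area - boundary/2 + 1 = 474; answer 474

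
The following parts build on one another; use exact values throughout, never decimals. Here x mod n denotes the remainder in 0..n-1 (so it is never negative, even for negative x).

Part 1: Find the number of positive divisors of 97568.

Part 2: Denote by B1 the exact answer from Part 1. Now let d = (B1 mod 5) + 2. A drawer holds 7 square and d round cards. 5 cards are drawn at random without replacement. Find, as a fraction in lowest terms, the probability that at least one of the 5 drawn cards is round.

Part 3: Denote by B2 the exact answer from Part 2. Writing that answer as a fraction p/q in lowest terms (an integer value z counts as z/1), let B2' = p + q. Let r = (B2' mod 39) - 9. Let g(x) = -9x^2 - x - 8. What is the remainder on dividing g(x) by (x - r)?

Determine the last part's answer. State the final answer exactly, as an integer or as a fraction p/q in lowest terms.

Part 1: 97568 = 2^5 * 3049; number of divisors = (5+1) * (1+1) = 12; answer 12
Part 2: B1 = 12; d = 4; total draws C(11,5) = 462; complement C(7,5) = 21; favorable 462 - 21 = 441; P = 21/22; answer 21/22
Part 3: B2 = 21/22; threaded value p + q = 43; r = -5; remainder = value at the root: -9*(-5)^2 - 1*(-5)^1 - 8 = (-225) + (5) + (-8) = -228; answer -228

-228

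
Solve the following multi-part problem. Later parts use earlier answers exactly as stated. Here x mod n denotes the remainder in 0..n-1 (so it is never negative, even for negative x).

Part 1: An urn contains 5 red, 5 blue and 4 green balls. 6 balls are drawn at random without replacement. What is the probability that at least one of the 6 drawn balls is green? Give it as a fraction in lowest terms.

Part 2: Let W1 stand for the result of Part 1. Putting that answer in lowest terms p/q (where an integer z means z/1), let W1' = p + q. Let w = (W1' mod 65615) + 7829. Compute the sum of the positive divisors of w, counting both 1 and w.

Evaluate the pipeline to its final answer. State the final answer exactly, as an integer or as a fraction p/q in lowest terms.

9732

Part 1: total draws C(14,6) = 3003; complement C(10,6) = 210; favorable 3003 - 210 = 2793; P = 133/143; answer 133/143
Part 2: W1 = 133/143; threaded value p + q = 276; w = 8105; 8105 = 5 * 1621; sigma = (1 + 5) * (1 + 1621) = 6 * 1622 = 9732; answer 9732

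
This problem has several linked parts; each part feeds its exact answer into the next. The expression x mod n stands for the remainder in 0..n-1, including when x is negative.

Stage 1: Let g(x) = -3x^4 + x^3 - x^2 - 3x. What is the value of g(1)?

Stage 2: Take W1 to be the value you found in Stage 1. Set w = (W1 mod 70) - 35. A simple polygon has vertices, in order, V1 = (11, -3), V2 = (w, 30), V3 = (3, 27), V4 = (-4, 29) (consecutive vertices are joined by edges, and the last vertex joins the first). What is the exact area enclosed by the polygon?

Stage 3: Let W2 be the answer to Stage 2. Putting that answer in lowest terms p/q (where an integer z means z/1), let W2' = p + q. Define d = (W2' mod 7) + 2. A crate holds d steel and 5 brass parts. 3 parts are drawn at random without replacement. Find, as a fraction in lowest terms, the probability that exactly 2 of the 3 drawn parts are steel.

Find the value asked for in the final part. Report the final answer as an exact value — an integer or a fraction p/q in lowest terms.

Stage 1: -3*(1)^4 + 1*(1)^3 - 1*(1)^2 - 3*(1)^1 = (-3) + (1) + (-1) + (-3) = -6; answer -6
Stage 2: W1 = -6; w = 29; cross terms: (11*30 - 29*-3)=417, (29*27 - 3*30)=693, (3*29 - -4*27)=195, (-4*-3 - 11*29)=-307; twice the area = |998| = 998; area = 499; answer 499
Stage 3: W2 = 499; threaded value p + q = 500; d = 5; total draws C(10,3) = 120; favorable C(5,2)*C(5,1) = 50; P = 5/12; answer 5/12

5/12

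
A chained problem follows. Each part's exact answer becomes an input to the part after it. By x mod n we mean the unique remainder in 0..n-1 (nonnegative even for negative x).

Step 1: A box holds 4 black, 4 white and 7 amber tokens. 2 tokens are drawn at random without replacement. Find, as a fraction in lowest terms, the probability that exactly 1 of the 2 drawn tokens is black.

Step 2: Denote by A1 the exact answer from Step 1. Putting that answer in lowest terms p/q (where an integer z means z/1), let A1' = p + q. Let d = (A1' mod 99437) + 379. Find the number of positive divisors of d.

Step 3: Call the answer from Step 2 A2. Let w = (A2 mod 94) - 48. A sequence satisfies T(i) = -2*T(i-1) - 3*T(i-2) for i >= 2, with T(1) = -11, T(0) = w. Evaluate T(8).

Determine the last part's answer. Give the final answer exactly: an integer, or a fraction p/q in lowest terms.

1708

Step 1: total draws C(15,2) = 105; favorable C(4,1)*C(11,1) = 44; P = 44/105; answer 44/105
Step 2: A1 = 44/105; threaded value p + q = 149; d = 528; 528 = 2^4 * 3 * 11; number of divisors = (4+1) * (1+1) * (1+1) = 20; answer 20
Step 3: A2 = 20; w = -28; T(2) = -2*(-11) - 3*(-28) = 106; iterating: T(2)=106, T(3)=-179, T(4)=40, T(5)=457, T(6)=-1034, T(7)=697, T(8)=1708; answer 1708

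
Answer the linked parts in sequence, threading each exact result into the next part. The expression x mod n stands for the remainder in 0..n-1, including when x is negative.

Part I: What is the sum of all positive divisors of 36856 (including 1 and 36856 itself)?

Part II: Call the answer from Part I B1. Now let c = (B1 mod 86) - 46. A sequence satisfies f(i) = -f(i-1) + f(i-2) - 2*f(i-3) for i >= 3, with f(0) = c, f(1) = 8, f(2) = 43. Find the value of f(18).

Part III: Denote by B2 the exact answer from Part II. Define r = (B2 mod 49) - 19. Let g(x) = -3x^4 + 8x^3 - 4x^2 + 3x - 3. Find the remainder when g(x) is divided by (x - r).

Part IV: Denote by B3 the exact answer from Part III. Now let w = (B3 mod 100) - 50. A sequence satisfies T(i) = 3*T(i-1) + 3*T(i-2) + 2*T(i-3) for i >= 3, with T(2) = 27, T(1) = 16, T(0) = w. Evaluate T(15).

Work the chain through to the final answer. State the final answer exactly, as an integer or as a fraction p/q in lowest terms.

Part I: 36856 = 2^3 * 17 * 271; sigma = (1 + 2 + 4 + 8) * (1 + 17) * (1 + 271) = 15 * 18 * 272 = 73440; answer 73440
Part II: B1 = 73440; c = 36; f(3) = -1*(43) + 1*(8) - 2*(36) = -107; iterating: f(3)=-107, f(4)=134, f(5)=-327, f(6)=675, f(7)=-1270, f(8)=2599, f(9)=-5219, f(10)=10358, f(11)=-20775, f(12)=41571, f(13)=-83062, f(14)=166183, f(15)=-332387, f(16)=664694, f(17)=-1329447, f(18)=2658915; answer 2658915
Part III: B2 = 2658915; r = 9; remainder = value at the root: -3*(9)^4 + 8*(9)^3 - 4*(9)^2 + 3*(9)^1 - 3 = (-19683) + (5832) + (-324) + (27) + (-3) = -14151; answer -14151
Part IV: B3 = -14151; w = -1; T(3) = 3*(27) + 3*(16) + 2*(-1) = 127; iterating: T(3)=127, T(4)=494, T(5)=1917, T(6)=7487, T(7)=29200, T(8)=113895, T(9)=444259, T(10)=1732862, T(11)=6759153, T(12)=26364563, T(13)=102836872, T(14)=401122611, T(15)=1564607575; answer 1564607575

1564607575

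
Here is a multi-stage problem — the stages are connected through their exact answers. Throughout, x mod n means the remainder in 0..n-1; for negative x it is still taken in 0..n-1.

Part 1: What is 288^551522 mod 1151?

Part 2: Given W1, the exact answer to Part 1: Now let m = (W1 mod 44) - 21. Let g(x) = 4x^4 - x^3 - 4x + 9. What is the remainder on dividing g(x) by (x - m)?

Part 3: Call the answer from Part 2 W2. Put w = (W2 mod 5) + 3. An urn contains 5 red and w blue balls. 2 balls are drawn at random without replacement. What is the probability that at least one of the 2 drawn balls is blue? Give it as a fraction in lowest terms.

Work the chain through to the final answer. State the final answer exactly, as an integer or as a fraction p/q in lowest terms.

9/11

Part 1: squarings mod 1151: 288^1=288, 288^2=72, 288^4=580, 288^8=308, 288^16=482, 288^32=973, 288^64=607, 288^128=129, 288^256=527, 288^512=338, 288^1024=295, 288^2048=700, 288^4096=825, 288^8192=384, 288^16384=128, 288^32768=270, 288^65536=387, 288^131072=139, 288^262144=905, 288^524288=664; 288^551522 = 288^2 * 288^32 * 288^64 * 288^512 * 288^2048 * 288^8192 * 288^16384 * 288^524288 = 37 (mod 1151); answer 37
Part 2: W1 = 37; m = 16; remainder = value at the root: 4*(16)^4 - 1*(16)^3 - 4*(16)^1 + 9 = (262144) + (-4096) + (-64) + (9) = 257993; answer 257993
Part 3: W2 = 257993; w = 6; total draws C(11,2) = 55; complement C(5,2) = 10; favorable 55 - 10 = 45; P = 9/11; answer 9/11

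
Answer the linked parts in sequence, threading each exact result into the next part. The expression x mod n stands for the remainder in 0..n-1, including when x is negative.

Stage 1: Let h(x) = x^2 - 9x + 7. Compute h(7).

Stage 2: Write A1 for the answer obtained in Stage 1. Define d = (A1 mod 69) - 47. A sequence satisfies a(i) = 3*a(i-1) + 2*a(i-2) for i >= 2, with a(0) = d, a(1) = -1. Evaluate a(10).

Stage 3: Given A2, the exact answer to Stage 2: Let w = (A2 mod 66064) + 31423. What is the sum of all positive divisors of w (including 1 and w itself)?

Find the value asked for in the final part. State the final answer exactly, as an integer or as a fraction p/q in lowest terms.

142560

Stage 1: 1*(7)^2 - 9*(7)^1 + 7 = (49) + (-63) + (7) = -7; answer -7
Stage 2: A1 = -7; d = 15; a(2) = 3*(-1) + 2*(15) = 27; iterating: a(2)=27, a(3)=79, a(4)=291, a(5)=1031, a(6)=3675, a(7)=13087, a(8)=46611, a(9)=166007, a(10)=591243; answer 591243
Stage 3: A2 = 591243; w = 94154; 94154 = 2 * 179 * 263; sigma = (1 + 2) * (1 + 179) * (1 + 263) = 3 * 180 * 264 = 142560; answer 142560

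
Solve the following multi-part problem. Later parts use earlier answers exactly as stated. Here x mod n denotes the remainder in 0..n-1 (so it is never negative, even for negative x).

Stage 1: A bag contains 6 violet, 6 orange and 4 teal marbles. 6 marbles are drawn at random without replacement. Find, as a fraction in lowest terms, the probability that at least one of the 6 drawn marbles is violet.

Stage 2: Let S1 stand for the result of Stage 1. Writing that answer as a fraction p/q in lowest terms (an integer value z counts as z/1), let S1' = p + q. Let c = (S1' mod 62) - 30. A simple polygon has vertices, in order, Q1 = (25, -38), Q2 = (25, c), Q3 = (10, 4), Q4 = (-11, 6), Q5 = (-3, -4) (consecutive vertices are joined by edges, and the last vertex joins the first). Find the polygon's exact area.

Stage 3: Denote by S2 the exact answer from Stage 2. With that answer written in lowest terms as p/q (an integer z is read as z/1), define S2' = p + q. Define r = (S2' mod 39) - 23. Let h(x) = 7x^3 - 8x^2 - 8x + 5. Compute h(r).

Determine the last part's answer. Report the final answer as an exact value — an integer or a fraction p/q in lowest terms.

-30587

Stage 1: total draws C(16,6) = 8008; complement C(10,6) = 210; favorable 8008 - 210 = 7798; P = 557/572; answer 557/572
Stage 2: S1 = 557/572; threaded value p + q = 1129; c = -17; cross terms: (25*-17 - 25*-38)=525, (25*4 - 10*-17)=270, (10*6 - -11*4)=104, (-11*-4 - -3*6)=62, (-3*-38 - 25*-4)=214; twice the area = |1175| = 1175; area = 1175/2; answer 1175/2
Stage 3: S2 = 1175/2; threaded value p + q = 1177; r = -16; 7*(-16)^3 - 8*(-16)^2 - 8*(-16)^1 + 5 = (-28672) + (-2048) + (128) + (5) = -30587; answer -30587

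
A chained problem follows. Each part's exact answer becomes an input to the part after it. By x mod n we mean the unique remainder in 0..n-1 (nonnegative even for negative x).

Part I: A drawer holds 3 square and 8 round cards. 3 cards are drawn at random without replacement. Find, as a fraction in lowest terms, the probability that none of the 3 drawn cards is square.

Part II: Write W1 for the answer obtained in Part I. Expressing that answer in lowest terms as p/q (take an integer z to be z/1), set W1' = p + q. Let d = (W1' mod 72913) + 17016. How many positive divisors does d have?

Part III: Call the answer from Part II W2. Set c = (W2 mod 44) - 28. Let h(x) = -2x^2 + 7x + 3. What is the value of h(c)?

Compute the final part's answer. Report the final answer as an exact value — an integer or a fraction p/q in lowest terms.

Part I: total draws C(11,3) = 165; favorable C(8,3) = 56; P = 56/165; answer 56/165
Part II: W1 = 56/165; threaded value p + q = 221; d = 17237; 17237 = 11 * 1567; number of divisors = (1+1) * (1+1) = 4; answer 4
Part III: W2 = 4; c = -24; -2*(-24)^2 + 7*(-24)^1 + 3 = (-1152) + (-168) + (3) = -1317; answer -1317

-1317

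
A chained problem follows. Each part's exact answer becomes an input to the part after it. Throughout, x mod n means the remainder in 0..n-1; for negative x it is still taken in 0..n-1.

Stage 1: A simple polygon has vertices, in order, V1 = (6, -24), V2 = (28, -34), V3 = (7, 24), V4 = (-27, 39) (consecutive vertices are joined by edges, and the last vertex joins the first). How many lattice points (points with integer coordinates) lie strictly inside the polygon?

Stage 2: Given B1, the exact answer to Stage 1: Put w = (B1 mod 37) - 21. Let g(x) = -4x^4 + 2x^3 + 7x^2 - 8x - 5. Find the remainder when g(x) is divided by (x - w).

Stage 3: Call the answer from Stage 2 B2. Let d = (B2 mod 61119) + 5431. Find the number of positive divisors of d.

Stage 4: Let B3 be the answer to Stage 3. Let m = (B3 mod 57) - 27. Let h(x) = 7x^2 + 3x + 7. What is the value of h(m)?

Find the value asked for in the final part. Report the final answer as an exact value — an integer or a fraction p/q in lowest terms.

Stage 1: cross terms: (6*-34 - 28*-24)=468, (28*24 - 7*-34)=910, (7*39 - -27*24)=921, (-27*-24 - 6*39)=414; twice the area = |2713| = 2713; area = 2713/2; boundary points = 2 + 1 + 1 + 3 = 7; strictly interior points = area - boundary/2 + 1 = 1354; answer 1354
Stage 2: B1 = 1354; w = 1; remainder = value at the root: -4*(1)^4 + 2*(1)^3 + 7*(1)^2 - 8*(1)^1 - 5 = (-4) + (2) + (7) + (-8) + (-5) = -8; answer -8
Stage 3: B2 = -8; d = 66542; 66542 = 2 * 7^3 * 97; number of divisors = (1+1) * (3+1) * (1+1) = 16; answer 16
Stage 4: B3 = 16; m = -11; 7*(-11)^2 + 3*(-11)^1 + 7 = (847) + (-33) + (7) = 821; answer 821

821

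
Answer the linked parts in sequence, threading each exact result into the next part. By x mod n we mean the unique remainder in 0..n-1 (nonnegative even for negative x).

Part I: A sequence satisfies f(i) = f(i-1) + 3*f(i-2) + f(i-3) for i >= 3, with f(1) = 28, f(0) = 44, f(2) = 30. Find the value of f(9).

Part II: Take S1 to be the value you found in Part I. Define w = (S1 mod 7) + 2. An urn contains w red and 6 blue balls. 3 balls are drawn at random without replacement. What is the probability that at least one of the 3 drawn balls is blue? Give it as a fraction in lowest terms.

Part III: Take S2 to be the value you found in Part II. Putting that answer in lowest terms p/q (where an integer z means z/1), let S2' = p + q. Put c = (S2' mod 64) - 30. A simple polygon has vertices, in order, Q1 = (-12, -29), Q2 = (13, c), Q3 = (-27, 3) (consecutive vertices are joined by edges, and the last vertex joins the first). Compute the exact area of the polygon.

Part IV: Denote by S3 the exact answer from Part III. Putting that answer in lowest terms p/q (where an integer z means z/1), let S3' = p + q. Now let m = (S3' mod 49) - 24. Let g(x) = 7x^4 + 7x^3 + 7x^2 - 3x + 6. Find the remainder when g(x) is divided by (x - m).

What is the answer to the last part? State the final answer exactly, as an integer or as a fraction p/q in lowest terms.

Part I: f(3) = 1*(30) + 3*(28) + 1*(44) = 158; iterating: f(3)=158, f(4)=276, f(5)=780, f(6)=1766, f(7)=4382, f(8)=10460, f(9)=25372; answer 25372
Part II: S1 = 25372; w = 6; total draws C(12,3) = 220; complement C(6,3) = 20; favorable 220 - 20 = 200; P = 10/11; answer 10/11
Part III: S2 = 10/11; threaded value p + q = 21; c = -9; cross terms: (-12*-9 - 13*-29)=485, (13*3 - -27*-9)=-204, (-27*-29 - -12*3)=819; twice the area = |1100| = 1100; area = 550; answer 550
Part IV: S3 = 550; threaded value p + q = 551; m = -12; remainder = value at the root: 7*(-12)^4 + 7*(-12)^3 + 7*(-12)^2 - 3*(-12)^1 + 6 = (145152) + (-12096) + (1008) + (36) + (6) = 134106; answer 134106

134106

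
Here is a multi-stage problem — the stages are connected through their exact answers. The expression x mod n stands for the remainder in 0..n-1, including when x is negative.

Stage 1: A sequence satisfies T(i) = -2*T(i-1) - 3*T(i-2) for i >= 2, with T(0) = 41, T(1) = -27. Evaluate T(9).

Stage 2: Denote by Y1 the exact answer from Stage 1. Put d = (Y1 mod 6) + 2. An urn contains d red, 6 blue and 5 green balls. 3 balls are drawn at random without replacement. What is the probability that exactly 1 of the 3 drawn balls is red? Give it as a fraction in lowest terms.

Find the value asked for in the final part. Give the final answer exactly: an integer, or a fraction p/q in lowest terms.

Stage 1: T(2) = -2*(-27) - 3*(41) = -69; iterating: T(2)=-69, T(3)=219, T(4)=-231, T(5)=-195, T(6)=1083, T(7)=-1581, T(8)=-87, T(9)=4917; answer 4917
Stage 2: Y1 = 4917; d = 5; total draws C(16,3) = 560; favorable C(5,1)*C(11,2) = 275; P = 55/112; answer 55/112

55/112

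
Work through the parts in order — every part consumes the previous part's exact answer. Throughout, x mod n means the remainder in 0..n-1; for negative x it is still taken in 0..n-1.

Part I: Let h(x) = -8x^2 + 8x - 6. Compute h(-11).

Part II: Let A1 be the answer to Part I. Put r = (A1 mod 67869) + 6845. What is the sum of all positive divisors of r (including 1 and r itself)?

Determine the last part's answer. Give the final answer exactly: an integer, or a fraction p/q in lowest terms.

Part I: -8*(-11)^2 + 8*(-11)^1 - 6 = (-968) + (-88) + (-6) = -1062; answer -1062
Part II: A1 = -1062; r = 73652; 73652 = 2^2 * 18413; sigma = (1 + 2 + 4) * (1 + 18413) = 7 * 18414 = 128898; answer 128898

128898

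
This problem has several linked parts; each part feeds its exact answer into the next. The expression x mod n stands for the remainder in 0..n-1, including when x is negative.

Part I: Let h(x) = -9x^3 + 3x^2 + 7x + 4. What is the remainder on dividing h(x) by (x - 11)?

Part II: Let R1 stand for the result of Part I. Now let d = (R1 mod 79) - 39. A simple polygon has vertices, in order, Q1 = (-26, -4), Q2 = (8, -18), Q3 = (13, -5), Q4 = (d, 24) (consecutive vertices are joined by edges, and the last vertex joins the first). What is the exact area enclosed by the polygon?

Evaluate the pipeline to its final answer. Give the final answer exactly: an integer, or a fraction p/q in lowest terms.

Part I: remainder = value at the root: -9*(11)^3 + 3*(11)^2 + 7*(11)^1 + 4 = (-11979) + (363) + (77) + (4) = -11535; answer -11535
Part II: R1 = -11535; d = 39; cross terms: (-26*-18 - 8*-4)=500, (8*-5 - 13*-18)=194, (13*24 - 39*-5)=507, (39*-4 - -26*24)=468; twice the area = |1669| = 1669; area = 1669/2; answer 1669/2

1669/2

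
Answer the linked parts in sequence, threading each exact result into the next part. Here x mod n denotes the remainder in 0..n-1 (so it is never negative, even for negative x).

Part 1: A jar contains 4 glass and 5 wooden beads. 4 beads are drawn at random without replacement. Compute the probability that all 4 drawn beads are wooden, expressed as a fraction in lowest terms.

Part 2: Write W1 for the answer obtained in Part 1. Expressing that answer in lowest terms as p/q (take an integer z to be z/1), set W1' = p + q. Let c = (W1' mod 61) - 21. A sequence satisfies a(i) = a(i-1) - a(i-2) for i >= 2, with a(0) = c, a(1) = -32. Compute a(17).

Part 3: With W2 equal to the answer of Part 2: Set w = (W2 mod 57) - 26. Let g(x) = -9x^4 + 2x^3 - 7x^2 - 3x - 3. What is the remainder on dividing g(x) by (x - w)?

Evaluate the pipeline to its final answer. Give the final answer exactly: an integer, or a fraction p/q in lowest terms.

Part 1: total draws C(9,4) = 126; favorable C(5,4) = 5; P = 5/126; answer 5/126
Part 2: W1 = 5/126; threaded value p + q = 131; c = -12; a(2) = 1*(-32) - 1*(-12) = -20; iterating: a(2)=-20, a(3)=12, a(4)=32, a(5)=20, a(6)=-12, a(7)=-32, a(8)=-20, a(9)=12, a(10)=32, a(11)=20, a(12)=-12, a(13)=-32, a(14)=-20, a(15)=12, a(16)=32, a(17)=20; answer 20
Part 3: W2 = 20; w = -6; remainder = value at the root: -9*(-6)^4 + 2*(-6)^3 - 7*(-6)^2 - 3*(-6)^1 - 3 = (-11664) + (-432) + (-252) + (18) + (-3) = -12333; answer -12333

-12333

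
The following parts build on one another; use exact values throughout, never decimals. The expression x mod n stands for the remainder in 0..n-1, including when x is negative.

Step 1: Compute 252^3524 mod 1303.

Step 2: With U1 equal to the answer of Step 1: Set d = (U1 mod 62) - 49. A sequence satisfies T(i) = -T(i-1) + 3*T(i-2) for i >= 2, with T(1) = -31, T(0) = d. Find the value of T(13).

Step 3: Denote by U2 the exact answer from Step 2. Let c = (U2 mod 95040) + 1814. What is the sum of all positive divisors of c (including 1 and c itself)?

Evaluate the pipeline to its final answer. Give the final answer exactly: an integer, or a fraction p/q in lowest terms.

Step 1: squarings mod 1303: 252^1=252, 252^2=960, 252^4=379, 252^8=311, 252^16=299, 252^32=797, 252^64=648, 252^128=338, 252^256=883, 252^512=495, 252^1024=61, 252^2048=1115; 252^3524 = 252^4 * 252^64 * 252^128 * 252^256 * 252^1024 * 252^2048 = 695 (mod 1303); answer 695
Step 2: U1 = 695; d = -36; T(2) = -1*(-31) + 3*(-36) = -77; iterating: T(2)=-77, T(3)=-16, T(4)=-215, T(5)=167, T(6)=-812, T(7)=1313, T(8)=-3749, T(9)=7688, T(10)=-18935, T(11)=41999, T(12)=-98804, T(13)=224801; answer 224801
Step 3: U2 = 224801; c = 36535; 36535 = 5 * 7307; sigma = (1 + 5) * (1 + 7307) = 6 * 7308 = 43848; answer 43848

43848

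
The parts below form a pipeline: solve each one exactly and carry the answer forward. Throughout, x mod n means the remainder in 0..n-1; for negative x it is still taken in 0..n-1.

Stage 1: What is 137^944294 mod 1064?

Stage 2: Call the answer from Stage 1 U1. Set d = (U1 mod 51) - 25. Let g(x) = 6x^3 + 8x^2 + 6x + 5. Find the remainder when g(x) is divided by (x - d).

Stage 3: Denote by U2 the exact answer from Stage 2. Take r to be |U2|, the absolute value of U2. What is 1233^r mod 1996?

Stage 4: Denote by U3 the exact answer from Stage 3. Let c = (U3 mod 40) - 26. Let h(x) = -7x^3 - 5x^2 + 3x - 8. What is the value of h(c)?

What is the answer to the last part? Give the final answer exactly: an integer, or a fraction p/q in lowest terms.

-9

Stage 1: squarings mod 1064: 137^1=137, 137^2=681, 137^4=921, 137^8=233, 137^16=25, 137^32=625, 137^64=137, 137^128=681, 137^256=921, 137^512=233, 137^1024=25, 137^2048=625, 137^4096=137, 137^8192=681, 137^16384=921, 137^32768=233, 137^65536=25, 137^131072=625, 137^262144=137, 137^524288=681; 137^944294 = 137^2 * 137^4 * 137^32 * 137^128 * 137^2048 * 137^8192 * 137^16384 * 137^131072 * 137^262144 * 137^524288 = 625 (mod 1064); answer 625
Stage 2: U1 = 625; d = -12; remainder = value at the root: 6*(-12)^3 + 8*(-12)^2 + 6*(-12)^1 + 5 = (-10368) + (1152) + (-72) + (5) = -9283; answer -9283
Stage 3: U2 = -9283; r = 9283; squarings mod 1996: 1233^1=1233, 1233^2=1333, 1233^4=449, 1233^8=5, 1233^16=25, 1233^32=625, 1233^64=1405, 1233^128=1977, 1233^256=361, 1233^512=581, 1233^1024=237, 1233^2048=281, 1233^4096=1117, 1233^8192=189; 1233^9283 = 1233^1 * 1233^2 * 1233^64 * 1233^1024 * 1233^8192 = 1585 (mod 1996); answer 1585
Stage 4: U3 = 1585; c = -1; -7*(-1)^3 - 5*(-1)^2 + 3*(-1)^1 - 8 = (7) + (-5) + (-3) + (-8) = -9; answer -9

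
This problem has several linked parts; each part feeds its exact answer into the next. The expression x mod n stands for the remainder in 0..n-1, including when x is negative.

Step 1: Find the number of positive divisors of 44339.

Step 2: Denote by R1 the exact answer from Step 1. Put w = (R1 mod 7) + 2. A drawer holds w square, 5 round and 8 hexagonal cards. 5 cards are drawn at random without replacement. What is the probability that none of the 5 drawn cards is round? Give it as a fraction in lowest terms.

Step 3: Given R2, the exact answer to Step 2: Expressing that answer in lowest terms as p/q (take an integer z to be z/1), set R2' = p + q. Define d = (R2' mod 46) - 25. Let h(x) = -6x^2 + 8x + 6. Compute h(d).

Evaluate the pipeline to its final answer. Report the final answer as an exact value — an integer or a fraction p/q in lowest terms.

-2082

Step 1: 44339 = 101 * 439; number of divisors = (1+1) * (1+1) = 4; answer 4
Step 2: R1 = 4; w = 6; total draws C(19,5) = 11628; favorable C(14,5) = 2002; P = 1001/5814; answer 1001/5814
Step 3: R2 = 1001/5814; threaded value p + q = 6815; d = -18; -6*(-18)^2 + 8*(-18)^1 + 6 = (-1944) + (-144) + (6) = -2082; answer -2082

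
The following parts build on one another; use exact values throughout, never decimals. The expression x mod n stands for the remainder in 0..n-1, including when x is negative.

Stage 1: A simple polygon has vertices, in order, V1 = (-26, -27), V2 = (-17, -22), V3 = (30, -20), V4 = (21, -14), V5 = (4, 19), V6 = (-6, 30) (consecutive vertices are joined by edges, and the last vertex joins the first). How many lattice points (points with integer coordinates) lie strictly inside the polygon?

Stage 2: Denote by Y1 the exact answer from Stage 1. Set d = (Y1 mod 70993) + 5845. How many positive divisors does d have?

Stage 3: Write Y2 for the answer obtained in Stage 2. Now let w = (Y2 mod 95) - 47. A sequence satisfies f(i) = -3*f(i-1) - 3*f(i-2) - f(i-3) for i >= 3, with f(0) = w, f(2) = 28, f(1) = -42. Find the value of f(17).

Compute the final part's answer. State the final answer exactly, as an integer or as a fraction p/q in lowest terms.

12062

Stage 1: cross terms: (-26*-22 - -17*-27)=113, (-17*-20 - 30*-22)=1000, (30*-14 - 21*-20)=0, (21*19 - 4*-14)=455, (4*30 - -6*19)=234, (-6*-27 - -26*30)=942; twice the area = |2744| = 2744; area = 1372; boundary points = 1 + 1 + 3 + 1 + 1 + 1 = 8; strictly interior points = area - boundary/2 + 1 = 1369; answer 1369
Stage 2: Y1 = 1369; d = 7214; 7214 = 2 * 3607; number of divisors = (1+1) * (1+1) = 4; answer 4
Stage 3: Y2 = 4; w = -43; f(3) = -3*(28) - 3*(-42) - 1*(-43) = 85; iterating: f(3)=85, f(4)=-297, f(5)=608, f(6)=-1018, f(7)=1527, f(8)=-2135, f(9)=2842, f(10)=-3648, f(11)=4553, f(12)=-5557, f(13)=6660, f(14)=-7862, f(15)=9163, f(16)=-10563, f(17)=12062; answer 12062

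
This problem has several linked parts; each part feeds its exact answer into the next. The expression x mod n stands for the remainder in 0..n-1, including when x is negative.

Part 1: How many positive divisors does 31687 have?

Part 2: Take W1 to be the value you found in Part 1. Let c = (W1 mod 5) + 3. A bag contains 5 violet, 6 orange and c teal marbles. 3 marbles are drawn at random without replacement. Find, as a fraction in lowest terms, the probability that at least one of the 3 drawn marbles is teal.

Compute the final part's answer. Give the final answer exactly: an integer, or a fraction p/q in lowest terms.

Part 1: 31687 is prime, so its only divisors are 1 and 31687; count = 2; answer 2
Part 2: W1 = 2; c = 5; total draws C(16,3) = 560; complement C(11,3) = 165; favorable 560 - 165 = 395; P = 79/112; answer 79/112

79/112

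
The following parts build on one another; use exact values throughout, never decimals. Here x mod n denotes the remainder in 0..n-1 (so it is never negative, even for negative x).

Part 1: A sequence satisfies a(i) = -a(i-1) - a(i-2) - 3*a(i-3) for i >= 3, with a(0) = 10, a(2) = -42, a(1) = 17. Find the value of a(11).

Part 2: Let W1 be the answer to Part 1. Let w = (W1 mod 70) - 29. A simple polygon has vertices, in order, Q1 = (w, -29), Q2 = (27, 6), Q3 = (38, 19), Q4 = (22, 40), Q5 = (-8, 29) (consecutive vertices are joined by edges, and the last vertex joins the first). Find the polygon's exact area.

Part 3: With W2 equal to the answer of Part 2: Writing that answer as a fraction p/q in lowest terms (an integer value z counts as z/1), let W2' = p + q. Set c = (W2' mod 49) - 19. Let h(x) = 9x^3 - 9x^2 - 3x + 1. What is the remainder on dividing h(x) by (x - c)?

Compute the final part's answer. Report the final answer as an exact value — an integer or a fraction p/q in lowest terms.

22891

Part 1: a(3) = -1*(-42) - 1*(17) - 3*(10) = -5; iterating: a(3)=-5, a(4)=-4, a(5)=135, a(6)=-116, a(7)=-7, a(8)=-282, a(9)=637, a(10)=-334, a(11)=543; answer 543
Part 2: W1 = 543; w = 24; cross terms: (24*6 - 27*-29)=927, (27*19 - 38*6)=285, (38*40 - 22*19)=1102, (22*29 - -8*40)=958, (-8*-29 - 24*29)=-464; twice the area = |2808| = 2808; area = 1404; answer 1404
Part 3: W2 = 1404; threaded value p + q = 1405; c = 14; remainder = value at the root: 9*(14)^3 - 9*(14)^2 - 3*(14)^1 + 1 = (24696) + (-1764) + (-42) + (1) = 22891; answer 22891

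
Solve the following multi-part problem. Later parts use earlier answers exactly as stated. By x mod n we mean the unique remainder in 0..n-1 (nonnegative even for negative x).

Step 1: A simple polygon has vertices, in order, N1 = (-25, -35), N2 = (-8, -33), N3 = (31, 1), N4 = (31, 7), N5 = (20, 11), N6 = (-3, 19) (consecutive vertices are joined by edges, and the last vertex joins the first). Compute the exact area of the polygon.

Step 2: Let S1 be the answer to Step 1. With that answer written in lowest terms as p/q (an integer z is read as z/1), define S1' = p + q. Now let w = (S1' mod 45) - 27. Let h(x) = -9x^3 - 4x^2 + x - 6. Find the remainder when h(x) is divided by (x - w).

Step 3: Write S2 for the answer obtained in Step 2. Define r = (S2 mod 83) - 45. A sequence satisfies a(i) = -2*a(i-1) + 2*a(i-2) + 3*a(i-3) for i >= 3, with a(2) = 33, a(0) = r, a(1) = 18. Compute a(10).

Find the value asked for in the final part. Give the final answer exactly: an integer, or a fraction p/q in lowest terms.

Step 1: cross terms: (-25*-33 - -8*-35)=545, (-8*1 - 31*-33)=1015, (31*7 - 31*1)=186, (31*11 - 20*7)=201, (20*19 - -3*11)=413, (-3*-35 - -25*19)=580; twice the area = |2940| = 2940; area = 1470; answer 1470
Step 2: S1 = 1470; threaded value p + q = 1471; w = 4; remainder = value at the root: -9*(4)^3 - 4*(4)^2 + 1*(4)^1 - 6 = (-576) + (-64) + (4) + (-6) = -642; answer -642
Step 3: S2 = -642; r = -23; a(3) = -2*(33) + 2*(18) + 3*(-23) = -99; iterating: a(3)=-99, a(4)=318, a(5)=-735, a(6)=1809, a(7)=-4134, a(8)=9681, a(9)=-22203, a(10)=51366; answer 51366

51366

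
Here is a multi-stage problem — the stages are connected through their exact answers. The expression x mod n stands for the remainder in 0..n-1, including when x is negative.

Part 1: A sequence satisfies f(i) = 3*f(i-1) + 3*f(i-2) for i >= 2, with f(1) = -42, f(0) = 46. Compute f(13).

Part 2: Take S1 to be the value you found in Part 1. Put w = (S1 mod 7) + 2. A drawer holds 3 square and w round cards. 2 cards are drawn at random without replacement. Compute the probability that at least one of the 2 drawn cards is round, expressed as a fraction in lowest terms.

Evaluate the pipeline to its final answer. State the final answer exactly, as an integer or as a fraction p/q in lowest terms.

14/15

Part 1: f(2) = 3*(-42) + 3*(46) = 12; iterating: f(2)=12, f(3)=-90, f(4)=-234, f(5)=-972, f(6)=-3618, f(7)=-13770, f(8)=-52164, f(9)=-197802, f(10)=-749898, f(11)=-2843100, f(12)=-10778994, f(13)=-40866282; answer -40866282
Part 2: S1 = -40866282; w = 7; total draws C(10,2) = 45; complement C(3,2) = 3; favorable 45 - 3 = 42; P = 14/15; answer 14/15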